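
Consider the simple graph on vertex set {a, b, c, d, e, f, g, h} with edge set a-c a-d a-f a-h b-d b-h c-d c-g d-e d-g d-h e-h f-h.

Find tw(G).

A width-2 tree decomposition is:
Bags: B1 = {a, d, h}  B2 = {a, c, d}  B3 = {b, d, h}  B4 = {c, d, g}  B5 = {d, e, h}  B6 = {a, f, h}
Tree: B1–B2, B1–B3, B2–B4, B1–B5, B1–B6
Each bag holds 3 vertices, so the decomposition has width 2, which upper-bounds the treewidth. Conversely, {c, d, g} is a clique of size 3, and the vertices of any clique must share a bag in every tree decomposition; so some bag has ≥ 3 vertices and tw(G) ≥ 2. The upper and lower bounds meet at 2, so that is the treewidth.

2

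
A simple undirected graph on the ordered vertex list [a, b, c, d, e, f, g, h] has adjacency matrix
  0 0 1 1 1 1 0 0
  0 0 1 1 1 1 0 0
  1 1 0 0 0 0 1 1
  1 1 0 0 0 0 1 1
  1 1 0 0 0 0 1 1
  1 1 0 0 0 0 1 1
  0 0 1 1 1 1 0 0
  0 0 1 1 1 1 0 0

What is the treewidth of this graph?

4

A width-4 tree decomposition is:
Bags: B1 = {a, b, d, g, h}  B2 = {a, b, c, g, h}  B3 = {a, b, e, g, h}  B4 = {a, b, f, g, h}
Tree: B1–B2, B2–B3, B3–B4
Every bag has size at most 5, so the width is 5 − 1 = 4 and tw(G) ≤ 4. For the lower bound: the 5 vertex sets {b,d}, {a,c}, {e,g}, {h}, {f} are disjoint, each induces a connected subgraph, and every pair is joined by at least one edge of G. Contracting each set to a single vertex therefore yields K_{5} as a minor, and since treewidth is minor-monotone, tw(G) ≥ tw(K_{5}) = 4. Combining the bounds, tw(G) = 4.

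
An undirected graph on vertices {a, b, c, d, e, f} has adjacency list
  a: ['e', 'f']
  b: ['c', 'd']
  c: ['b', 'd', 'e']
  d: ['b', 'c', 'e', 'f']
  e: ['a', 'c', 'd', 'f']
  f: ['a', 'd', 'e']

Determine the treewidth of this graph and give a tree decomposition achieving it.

The largest bag has 3 vertices, giving width 2; this decomposition certifies tw(G) ≤ 2. On the other hand G contains the 3-clique {c, d, e}. A clique must lie in a single bag of any decomposition, so no decomposition can have width below 2. Combining the bounds, tw(G) = 2.

Treewidth 2.
One optimal decomposition is:
Bags: B1 = {b, c, d}  B2 = {c, d, e}  B3 = {d, e, f}  B4 = {a, e, f}
Tree: B1–B2, B2–B3, B3–B4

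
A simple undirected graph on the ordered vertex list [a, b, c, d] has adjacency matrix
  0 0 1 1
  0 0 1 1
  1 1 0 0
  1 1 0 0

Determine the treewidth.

2

A width-2 tree decomposition is:
Bags: B1 = {a, b, d}  B2 = {a, b, c}
Tree: B1–B2
The largest bag has 3 vertices, giving width 2; this decomposition certifies tw(G) ≤ 2. The edges b–d–a–c–b form a cycle, so G is not a tree and its treewidth is at least 2. Hence tw(G) = 2 exactly.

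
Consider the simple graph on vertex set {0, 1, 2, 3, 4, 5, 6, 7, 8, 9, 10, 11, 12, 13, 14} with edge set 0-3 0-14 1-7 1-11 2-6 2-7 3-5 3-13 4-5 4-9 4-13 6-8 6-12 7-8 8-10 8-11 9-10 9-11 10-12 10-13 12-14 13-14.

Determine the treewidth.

3

A width-3 tree decomposition is:
Bags: B1 = {0, 3, 5, 14}  B2 = {3, 5, 13, 14}  B3 = {4, 5, 13, 14}  B4 = {4, 12, 13, 14}  B5 = {4, 10, 12, 13}  B6 = {4, 9, 10, 12}  B7 = {6, 9, 10, 12}  B8 = {6, 8, 9, 10}  B9 = {6, 8, 9, 11}  B10 = {2, 6, 8, 11}  B11 = {2, 7, 8, 11}  B12 = {1, 2, 7, 11}
Tree: B1–B2, B2–B3, B3–B4, B4–B5, B5–B6, B6–B7, B7–B8, B8–B9, B9–B10, B10–B11, B11–B12
Each bag holds 4 vertices, so the decomposition has width 3, which upper-bounds the treewidth. For the lower bound: the 4 vertex sets {0,3,5}, {14}, {13}, {4,9,10,12} are disjoint, each induces a connected subgraph, and every pair is joined by at least one edge of G. Contracting each set to a single vertex therefore yields K_{4} as a minor, and since treewidth is minor-monotone, tw(G) ≥ tw(K_{4}) = 3. Combining the bounds, tw(G) = 3.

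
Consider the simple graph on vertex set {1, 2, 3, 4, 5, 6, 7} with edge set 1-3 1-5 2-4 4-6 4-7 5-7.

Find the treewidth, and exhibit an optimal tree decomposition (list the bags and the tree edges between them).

Treewidth 1.
One optimal decomposition is:
Bags: B1 = {1, 5}  B2 = {5, 7}  B3 = {1, 3}  B4 = {4, 7}  B5 = {2, 4}  B6 = {4, 6}
Tree: B1–B2, B1–B3, B2–B4, B4–B5, B4–B6

The largest bag has 2 vertices, giving width 1; this decomposition certifies tw(G) ≤ 1. Any graph with an edge has treewidth ≥ 1, and G has the edge 5–1. Combining the bounds, tw(G) = 1.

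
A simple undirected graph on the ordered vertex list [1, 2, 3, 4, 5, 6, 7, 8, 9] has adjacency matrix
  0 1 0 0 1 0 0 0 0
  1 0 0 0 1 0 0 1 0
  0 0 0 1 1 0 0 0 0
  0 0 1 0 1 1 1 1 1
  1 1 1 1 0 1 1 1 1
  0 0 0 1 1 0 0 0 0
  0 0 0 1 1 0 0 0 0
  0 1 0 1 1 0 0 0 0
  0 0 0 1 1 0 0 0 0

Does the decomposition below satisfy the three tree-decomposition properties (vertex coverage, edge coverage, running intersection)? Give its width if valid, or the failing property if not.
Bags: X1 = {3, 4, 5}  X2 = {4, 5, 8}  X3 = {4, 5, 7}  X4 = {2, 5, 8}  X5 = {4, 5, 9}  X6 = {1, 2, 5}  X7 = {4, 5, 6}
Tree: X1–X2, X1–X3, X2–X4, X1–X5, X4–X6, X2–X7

Checking the three conditions: (i) the bags cover all of {1, 2, 3, 4, 5, 6, 7, 8, 9}; (ii) for each edge, some bag contains both endpoints; (iii) the bags containing any fixed vertex form a subtree. All hold, so the decomposition is valid with width 3 − 1 = 2.

Yes; width 2.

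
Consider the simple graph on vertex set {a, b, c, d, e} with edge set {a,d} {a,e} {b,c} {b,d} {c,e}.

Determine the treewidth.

A width-2 tree decomposition is:
Bags: B1 = {b, c, d}  B2 = {c, d, e}  B3 = {a, d, e}
Tree: B1–B2, B2–B3
The largest bag has 3 vertices, giving width 2; this decomposition certifies tw(G) ≤ 2. The edges d–b–c–e–a–d form a cycle, so G is not a tree and its treewidth is at least 2. The upper and lower bounds meet at 2, so that is the treewidth.

2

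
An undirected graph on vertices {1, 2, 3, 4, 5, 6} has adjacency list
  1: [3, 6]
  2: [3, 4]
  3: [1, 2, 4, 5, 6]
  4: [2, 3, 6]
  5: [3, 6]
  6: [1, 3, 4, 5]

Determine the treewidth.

A width-2 tree decomposition is:
Bags: B1 = {3, 4, 6}  B2 = {1, 3, 6}  B3 = {2, 3, 4}  B4 = {3, 5, 6}
Tree: B1–B2, B1–B3, B2–B4
Every bag has size at most 3, so the width is 3 − 1 = 2 and tw(G) ≤ 2. Conversely, {2, 3, 4} is a clique of size 3, and the vertices of any clique must share a bag in every tree decomposition; so some bag has ≥ 3 vertices and tw(G) ≥ 2. Therefore the treewidth is 2.

2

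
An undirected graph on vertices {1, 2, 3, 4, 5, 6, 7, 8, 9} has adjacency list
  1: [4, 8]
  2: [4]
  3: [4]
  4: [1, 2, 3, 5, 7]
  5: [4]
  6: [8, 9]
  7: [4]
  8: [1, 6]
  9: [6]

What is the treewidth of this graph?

1

A width-1 tree decomposition is:
Bags: B1 = {6, 8}  B2 = {1, 8}  B3 = {1, 4}  B4 = {3, 4}  B5 = {6, 9}  B6 = {4, 5}  B7 = {2, 4}  B8 = {4, 7}
Tree: B1–B2, B2–B3, B3–B4, B1–B5, B3–B6, B6–B7, B6–B8
Every bag has size at most 2, so the width is 2 − 1 = 1 and tw(G) ≤ 1. Since G has at least one edge (e.g. 6–8), it is not an edgeless graph, so tw(G) ≥ 1. Hence tw(G) = 1 exactly.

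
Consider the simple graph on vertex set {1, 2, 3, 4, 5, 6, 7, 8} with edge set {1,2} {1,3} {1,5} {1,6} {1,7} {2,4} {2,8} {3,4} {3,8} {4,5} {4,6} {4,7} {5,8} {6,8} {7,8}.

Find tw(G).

A width-3 tree decomposition is:
Bags: B1 = {1, 4, 5, 8}  B2 = {1, 3, 4, 8}  B3 = {1, 4, 6, 8}  B4 = {1, 4, 7, 8}  B5 = {1, 2, 4, 8}
Tree: B1–B2, B2–B3, B3–B4, B4–B5
Every bag has size at most 4, so the width is 4 − 1 = 3 and tw(G) ≤ 3. For the lower bound: the 4 vertex sets {4,5}, {3,8}, {1}, {6} are disjoint, each induces a connected subgraph, and every pair is joined by at least one edge of G. Contracting each set to a single vertex therefore yields K_{4} as a minor, and since treewidth is minor-monotone, tw(G) ≥ tw(K_{4}) = 3. Therefore the treewidth is 3.

3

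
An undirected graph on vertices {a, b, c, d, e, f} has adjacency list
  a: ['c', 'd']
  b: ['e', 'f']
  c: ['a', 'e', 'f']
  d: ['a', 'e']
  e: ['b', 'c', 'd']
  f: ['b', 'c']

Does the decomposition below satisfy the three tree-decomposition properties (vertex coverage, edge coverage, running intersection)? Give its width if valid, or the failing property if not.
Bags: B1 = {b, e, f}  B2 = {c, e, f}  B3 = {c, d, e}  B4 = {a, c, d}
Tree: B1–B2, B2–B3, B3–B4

Yes; width 2.

Vertex coverage: the bags together contain {a, b, c, d, e, f}, the full vertex set. Edge coverage: each edge of G has both endpoints in at least one bag. Running intersection: for every vertex, the bags containing it form a connected subtree. All three properties hold, so this is a valid tree decomposition of width max|bag| − 1 = 2, and hence tw(G) ≤ 2.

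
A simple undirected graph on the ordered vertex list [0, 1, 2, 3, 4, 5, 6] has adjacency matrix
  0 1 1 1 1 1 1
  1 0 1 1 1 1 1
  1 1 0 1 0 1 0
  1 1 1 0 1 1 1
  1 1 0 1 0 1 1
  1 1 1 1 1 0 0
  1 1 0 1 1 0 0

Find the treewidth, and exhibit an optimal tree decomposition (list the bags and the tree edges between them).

The largest bag has 5 vertices, giving width 4; this decomposition certifies tw(G) ≤ 4. For the lower bound, the 5 vertices {0, 1, 2, 3, 5} are pairwise adjacent, and any tree decomposition puts a clique entirely inside one bag — forcing width ≥ 4. The upper and lower bounds meet at 4, so that is the treewidth.

Treewidth 4.
Bags: B1 = {0, 1, 3, 4, 6}  B2 = {0, 1, 3, 4, 5}  B3 = {0, 1, 2, 3, 5}
Tree: B1–B2, B2–B3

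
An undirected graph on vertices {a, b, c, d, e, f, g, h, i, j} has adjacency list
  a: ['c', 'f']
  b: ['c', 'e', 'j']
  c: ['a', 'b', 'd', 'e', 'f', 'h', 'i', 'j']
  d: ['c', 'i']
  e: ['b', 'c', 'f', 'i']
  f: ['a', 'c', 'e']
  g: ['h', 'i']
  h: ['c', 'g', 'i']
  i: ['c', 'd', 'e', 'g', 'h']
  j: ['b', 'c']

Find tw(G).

2

A width-2 tree decomposition is:
Bags: B1 = {b, c, e}  B2 = {c, e, i}  B3 = {c, e, f}  B4 = {c, h, i}  B5 = {a, c, f}  B6 = {c, d, i}  B7 = {b, c, j}  B8 = {g, h, i}
Tree: B1–B2, B2–B3, B2–B4, B3–B5, B4–B6, B1–B7, B4–B8
The largest bag has 3 vertices, giving width 2; this decomposition certifies tw(G) ≤ 2. For the lower bound, the 3 vertices {g, h, i} are pairwise adjacent, and any tree decomposition puts a clique entirely inside one bag — forcing width ≥ 2. Combining the bounds, tw(G) = 2.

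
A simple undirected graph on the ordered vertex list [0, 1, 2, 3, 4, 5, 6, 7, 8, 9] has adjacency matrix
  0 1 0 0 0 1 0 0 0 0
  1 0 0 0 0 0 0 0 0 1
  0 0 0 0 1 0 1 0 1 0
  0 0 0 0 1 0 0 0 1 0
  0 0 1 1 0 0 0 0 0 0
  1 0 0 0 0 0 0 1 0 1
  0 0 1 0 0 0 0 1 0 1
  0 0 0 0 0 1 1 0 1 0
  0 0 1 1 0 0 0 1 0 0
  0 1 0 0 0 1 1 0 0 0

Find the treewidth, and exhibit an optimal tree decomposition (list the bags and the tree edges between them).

Every bag has size at most 3, so the width is 3 − 1 = 2 and tw(G) ≤ 2. The edges 4–3–8–2–4 form a cycle, so G is not a tree and its treewidth is at least 2. Combining the bounds, tw(G) = 2.

Treewidth 2.
One optimal decomposition is:
Bags: B1 = {2, 3, 4}  B2 = {2, 3, 8}  B3 = {2, 6, 8}  B4 = {6, 7, 8}  B5 = {6, 7, 9}  B6 = {5, 7, 9}  B7 = {1, 5, 9}  B8 = {0, 1, 5}
Tree: B1–B2, B2–B3, B3–B4, B4–B5, B5–B6, B6–B7, B7–B8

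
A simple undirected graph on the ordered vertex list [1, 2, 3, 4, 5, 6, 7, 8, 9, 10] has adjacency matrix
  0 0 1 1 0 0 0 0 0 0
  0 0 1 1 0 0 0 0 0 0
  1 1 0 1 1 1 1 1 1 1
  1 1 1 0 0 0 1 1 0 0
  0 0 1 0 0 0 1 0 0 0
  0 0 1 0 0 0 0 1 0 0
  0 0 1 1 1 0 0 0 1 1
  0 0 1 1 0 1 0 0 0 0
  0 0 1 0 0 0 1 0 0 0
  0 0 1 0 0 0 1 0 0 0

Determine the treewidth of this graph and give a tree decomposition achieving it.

Every bag has size at most 3, so the width is 3 − 1 = 2 and tw(G) ≤ 2. On the other hand G contains the 3-clique {3, 4, 8}. A clique must lie in a single bag of any decomposition, so no decomposition can have width below 2. The upper and lower bounds meet at 2, so that is the treewidth.

Treewidth 2.
One such decomposition:
Bags: B1 = {3, 4, 7}  B2 = {1, 3, 4}  B3 = {3, 4, 8}  B4 = {3, 5, 7}  B5 = {3, 6, 8}  B6 = {2, 3, 4}  B7 = {3, 7, 10}  B8 = {3, 7, 9}
Tree: B1–B2, B2–B3, B1–B4, B3–B5, B1–B6, B4–B7, B4–B8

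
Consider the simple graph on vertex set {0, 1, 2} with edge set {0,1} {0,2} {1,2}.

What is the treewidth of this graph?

A width-2 tree decomposition is:
Bags: B1 = {0, 1, 2}
Tree: (single bag)
With just one bag of size 3, the width is 3 − 1 = 2, so tw(G) ≤ 2. For the lower bound, the 3 vertices {0, 1, 2} are pairwise adjacent, and any tree decomposition puts a clique entirely inside one bag — forcing width ≥ 2. Hence tw(G) = 2 exactly.

2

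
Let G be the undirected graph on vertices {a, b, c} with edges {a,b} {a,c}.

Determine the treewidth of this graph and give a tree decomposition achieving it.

The largest bag has 2 vertices, giving width 1; this decomposition certifies tw(G) ≤ 1. G has an edge, so its treewidth is at least 1. Therefore the treewidth is 1.

Treewidth 1.
Bags: B1 = {a, b}  B2 = {a, c}
Tree: B1–B2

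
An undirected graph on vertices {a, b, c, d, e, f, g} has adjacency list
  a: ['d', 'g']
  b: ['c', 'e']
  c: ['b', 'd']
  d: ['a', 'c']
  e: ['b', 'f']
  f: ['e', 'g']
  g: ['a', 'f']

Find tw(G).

2

A width-2 tree decomposition is:
Bags: B1 = {b, c, e}  B2 = {c, d, e}  B3 = {a, d, e}  B4 = {a, e, g}  B5 = {e, f, g}
Tree: B1–B2, B2–B3, B3–B4, B4–B5
The largest bag has 3 vertices, giving width 2; this decomposition certifies tw(G) ≤ 2. For the lower bound, G contains the cycle e–b–c–d–a–g–f–e, so G is not a forest; only forests have treewidth ≤ 1, hence tw(G) ≥ 2. Hence tw(G) = 2 exactly.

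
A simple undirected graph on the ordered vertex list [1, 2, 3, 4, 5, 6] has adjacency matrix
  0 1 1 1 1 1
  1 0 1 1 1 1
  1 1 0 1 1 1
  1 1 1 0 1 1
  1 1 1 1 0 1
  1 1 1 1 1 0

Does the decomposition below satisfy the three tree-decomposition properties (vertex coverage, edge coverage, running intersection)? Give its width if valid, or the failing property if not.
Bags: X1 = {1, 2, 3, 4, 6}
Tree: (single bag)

No — vertex 5 appears in no bag.

A tree decomposition must satisfy three properties: every vertex lies in some bag; for every edge, both endpoints lie together in some bag; and for every vertex, the bags containing it form a connected subtree. Here vertex 5 appears in no bag, so the decomposition is invalid.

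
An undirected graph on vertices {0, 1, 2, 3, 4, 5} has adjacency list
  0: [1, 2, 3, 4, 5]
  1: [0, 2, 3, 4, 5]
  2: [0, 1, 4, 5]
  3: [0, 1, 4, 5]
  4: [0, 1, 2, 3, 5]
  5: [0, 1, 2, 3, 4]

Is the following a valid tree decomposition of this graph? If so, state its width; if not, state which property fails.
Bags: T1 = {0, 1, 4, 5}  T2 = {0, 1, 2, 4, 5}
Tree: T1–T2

A tree decomposition must satisfy three properties: every vertex lies in some bag; for every edge, both endpoints lie together in some bag; and for every vertex, the bags containing it form a connected subtree. Here vertex 3 appears in no bag, so the decomposition is invalid.

No — vertex 3 appears in no bag.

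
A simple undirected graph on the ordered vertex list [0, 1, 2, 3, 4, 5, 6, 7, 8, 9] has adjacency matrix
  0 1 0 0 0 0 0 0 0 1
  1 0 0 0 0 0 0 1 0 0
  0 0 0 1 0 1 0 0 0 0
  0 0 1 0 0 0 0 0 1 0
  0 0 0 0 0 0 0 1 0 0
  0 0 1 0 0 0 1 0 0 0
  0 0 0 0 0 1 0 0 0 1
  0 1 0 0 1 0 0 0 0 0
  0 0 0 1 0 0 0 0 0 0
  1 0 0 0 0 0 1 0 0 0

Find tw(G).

A width-1 tree decomposition is:
Bags: B1 = {4, 7}  B2 = {1, 7}  B3 = {0, 1}  B4 = {0, 9}  B5 = {6, 9}  B6 = {5, 6}  B7 = {2, 5}  B8 = {2, 3}  B9 = {3, 8}
Tree: B1–B2, B2–B3, B3–B4, B4–B5, B5–B6, B6–B7, B7–B8, B8–B9
Every bag has size at most 2, so the width is 2 − 1 = 1 and tw(G) ≤ 1. Since G has at least one edge (e.g. 4–7), it is not an edgeless graph, so tw(G) ≥ 1. Hence tw(G) = 1 exactly.

1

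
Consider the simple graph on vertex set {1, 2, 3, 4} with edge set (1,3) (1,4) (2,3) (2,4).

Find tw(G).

2

A width-2 tree decomposition is:
Bags: B1 = {1, 2, 4}  B2 = {1, 2, 3}
Tree: B1–B2
Each bag holds 3 vertices, so the decomposition has width 2, which upper-bounds the treewidth. For the lower bound, G contains the cycle 2–4–1–3–2, so G is not a forest; only forests have treewidth ≤ 1, hence tw(G) ≥ 2. Therefore the treewidth is 2.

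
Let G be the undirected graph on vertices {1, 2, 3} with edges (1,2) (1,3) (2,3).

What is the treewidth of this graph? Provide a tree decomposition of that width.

A single bag containing all 3 vertices is trivially a valid decomposition of width 2. On the other hand G contains the 3-clique {1, 2, 3}. A clique must lie in a single bag of any decomposition, so no decomposition can have width below 2. Combining the bounds, tw(G) = 2.

Treewidth 2.
One optimal decomposition is:
Bags: B1 = {1, 2, 3}
Tree: (single bag)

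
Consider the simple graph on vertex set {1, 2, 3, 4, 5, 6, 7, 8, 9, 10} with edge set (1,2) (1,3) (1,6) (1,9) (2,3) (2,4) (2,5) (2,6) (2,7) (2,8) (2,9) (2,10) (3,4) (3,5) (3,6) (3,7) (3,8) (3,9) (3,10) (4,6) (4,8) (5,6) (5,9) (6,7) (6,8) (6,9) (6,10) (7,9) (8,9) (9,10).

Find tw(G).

A width-4 tree decomposition is:
Bags: B1 = {2, 3, 5, 6, 9}  B2 = {2, 3, 6, 8, 9}  B3 = {2, 3, 6, 7, 9}  B4 = {2, 3, 4, 6, 8}  B5 = {1, 2, 3, 6, 9}  B6 = {2, 3, 6, 9, 10}
Tree: B1–B2, B2–B3, B2–B4, B2–B5, B5–B6
Every bag has size at most 5, so the width is 5 − 1 = 4 and tw(G) ≤ 4. For the lower bound, the 5 vertices {1, 2, 3, 6, 9} are pairwise adjacent, and any tree decomposition puts a clique entirely inside one bag — forcing width ≥ 4. Therefore the treewidth is 4.

4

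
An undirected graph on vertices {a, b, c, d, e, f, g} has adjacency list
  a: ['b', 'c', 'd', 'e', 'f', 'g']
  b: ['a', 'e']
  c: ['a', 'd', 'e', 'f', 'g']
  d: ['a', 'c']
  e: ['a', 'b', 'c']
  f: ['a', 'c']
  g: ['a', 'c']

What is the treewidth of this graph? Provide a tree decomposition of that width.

Every bag has size at most 3, so the width is 3 − 1 = 2 and tw(G) ≤ 2. For the lower bound, the 3 vertices {a, c, d} are pairwise adjacent, and any tree decomposition puts a clique entirely inside one bag — forcing width ≥ 2. The upper and lower bounds meet at 2, so that is the treewidth.

Treewidth 2.
One optimal decomposition is:
Bags: B1 = {a, c, f}  B2 = {a, c, e}  B3 = {a, b, e}  B4 = {a, c, d}  B5 = {a, c, g}
Tree: B1–B2, B2–B3, B2–B4, B2–B5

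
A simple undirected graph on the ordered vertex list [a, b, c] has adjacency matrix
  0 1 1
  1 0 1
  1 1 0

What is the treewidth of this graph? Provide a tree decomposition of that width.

Treewidth 2.
One such decomposition:
Bags: B1 = {a, b, c}
Tree: (single bag)

A single bag containing all 3 vertices is trivially a valid decomposition of width 2. Conversely, {a, b, c} is a clique of size 3, and the vertices of any clique must share a bag in every tree decomposition; so some bag has ≥ 3 vertices and tw(G) ≥ 2. The upper and lower bounds meet at 2, so that is the treewidth.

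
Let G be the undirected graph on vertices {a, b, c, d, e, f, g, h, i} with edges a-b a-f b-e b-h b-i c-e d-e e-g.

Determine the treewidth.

1

A width-1 tree decomposition is:
Bags: B1 = {b, e}  B2 = {b, i}  B3 = {d, e}  B4 = {a, b}  B5 = {c, e}  B6 = {b, h}  B7 = {e, g}  B8 = {a, f}
Tree: B1–B2, B1–B3, B2–B4, B1–B5, B1–B6, B5–B7, B4–B8
The largest bag has 2 vertices, giving width 1; this decomposition certifies tw(G) ≤ 1. G has an edge, so its treewidth is at least 1. The upper and lower bounds meet at 1, so that is the treewidth.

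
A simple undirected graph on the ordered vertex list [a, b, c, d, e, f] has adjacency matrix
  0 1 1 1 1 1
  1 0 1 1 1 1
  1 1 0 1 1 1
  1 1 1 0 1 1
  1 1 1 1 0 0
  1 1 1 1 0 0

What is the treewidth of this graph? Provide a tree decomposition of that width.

Each bag holds 5 vertices, so the decomposition has width 4, which upper-bounds the treewidth. For the lower bound, the 5 vertices {a, b, c, d, e} are pairwise adjacent, and any tree decomposition puts a clique entirely inside one bag — forcing width ≥ 4. Combining the bounds, tw(G) = 4.

Treewidth 4.
One such decomposition:
Bags: B1 = {a, b, c, d, f}  B2 = {a, b, c, d, e}
Tree: B1–B2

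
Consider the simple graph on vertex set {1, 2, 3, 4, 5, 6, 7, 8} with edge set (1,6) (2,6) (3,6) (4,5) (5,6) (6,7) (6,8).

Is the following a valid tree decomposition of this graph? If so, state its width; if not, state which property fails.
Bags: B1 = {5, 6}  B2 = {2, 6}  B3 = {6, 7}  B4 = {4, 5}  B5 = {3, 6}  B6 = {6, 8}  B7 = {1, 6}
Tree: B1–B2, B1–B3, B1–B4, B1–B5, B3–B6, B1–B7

Yes; width 1.

Vertex coverage: the bags together contain {1, 2, 3, 4, 5, 6, 7, 8}, the full vertex set. Edge coverage: each edge of G has both endpoints in at least one bag. Running intersection: for every vertex, the bags containing it form a connected subtree. All three properties hold, so this is a valid tree decomposition of width max|bag| − 1 = 1, and hence tw(G) ≤ 1.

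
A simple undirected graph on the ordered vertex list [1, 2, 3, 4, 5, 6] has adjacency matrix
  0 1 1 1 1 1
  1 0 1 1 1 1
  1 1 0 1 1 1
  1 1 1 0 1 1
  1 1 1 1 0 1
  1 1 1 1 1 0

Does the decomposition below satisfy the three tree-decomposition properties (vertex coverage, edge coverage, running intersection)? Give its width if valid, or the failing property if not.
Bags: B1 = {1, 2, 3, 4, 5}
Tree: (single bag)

A tree decomposition must satisfy three properties: every vertex lies in some bag; for every edge, both endpoints lie together in some bag; and for every vertex, the bags containing it form a connected subtree. Here vertex 6 appears in no bag, so the decomposition is invalid.

No — vertex 6 appears in no bag.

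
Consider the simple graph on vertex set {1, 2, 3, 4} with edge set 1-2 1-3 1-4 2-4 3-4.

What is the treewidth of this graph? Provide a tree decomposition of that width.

The largest bag has 3 vertices, giving width 2; this decomposition certifies tw(G) ≤ 2. On the other hand G contains the 3-clique {1, 2, 4}. A clique must lie in a single bag of any decomposition, so no decomposition can have width below 2. Hence tw(G) = 2 exactly.

Treewidth 2.
Bags: B1 = {1, 2, 4}  B2 = {1, 3, 4}
Tree: B1–B2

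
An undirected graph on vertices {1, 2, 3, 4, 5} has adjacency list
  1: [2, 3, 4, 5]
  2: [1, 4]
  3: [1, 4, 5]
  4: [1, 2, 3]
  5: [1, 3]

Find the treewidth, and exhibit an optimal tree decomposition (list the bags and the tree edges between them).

Each bag holds 3 vertices, so the decomposition has width 2, which upper-bounds the treewidth. Conversely, {1, 2, 4} is a clique of size 3, and the vertices of any clique must share a bag in every tree decomposition; so some bag has ≥ 3 vertices and tw(G) ≥ 2. Therefore the treewidth is 2.

Treewidth 2.
One optimal decomposition is:
Bags: B1 = {1, 2, 4}  B2 = {1, 3, 4}  B3 = {1, 3, 5}
Tree: B1–B2, B2–B3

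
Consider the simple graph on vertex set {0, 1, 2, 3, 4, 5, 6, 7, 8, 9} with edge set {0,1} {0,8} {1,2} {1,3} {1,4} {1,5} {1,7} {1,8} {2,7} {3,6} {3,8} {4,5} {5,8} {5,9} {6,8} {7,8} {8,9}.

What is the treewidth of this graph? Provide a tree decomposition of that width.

Treewidth 2.
Bags: B1 = {1, 4, 5}  B2 = {1, 5, 8}  B3 = {1, 3, 8}  B4 = {0, 1, 8}  B5 = {5, 8, 9}  B6 = {1, 7, 8}  B7 = {1, 2, 7}  B8 = {3, 6, 8}
Tree: B1–B2, B2–B3, B3–B4, B2–B5, B3–B6, B6–B7, B3–B8

The largest bag has 3 vertices, giving width 2; this decomposition certifies tw(G) ≤ 2. On the other hand G contains the 3-clique {0, 1, 8}. A clique must lie in a single bag of any decomposition, so no decomposition can have width below 2. Hence tw(G) = 2 exactly.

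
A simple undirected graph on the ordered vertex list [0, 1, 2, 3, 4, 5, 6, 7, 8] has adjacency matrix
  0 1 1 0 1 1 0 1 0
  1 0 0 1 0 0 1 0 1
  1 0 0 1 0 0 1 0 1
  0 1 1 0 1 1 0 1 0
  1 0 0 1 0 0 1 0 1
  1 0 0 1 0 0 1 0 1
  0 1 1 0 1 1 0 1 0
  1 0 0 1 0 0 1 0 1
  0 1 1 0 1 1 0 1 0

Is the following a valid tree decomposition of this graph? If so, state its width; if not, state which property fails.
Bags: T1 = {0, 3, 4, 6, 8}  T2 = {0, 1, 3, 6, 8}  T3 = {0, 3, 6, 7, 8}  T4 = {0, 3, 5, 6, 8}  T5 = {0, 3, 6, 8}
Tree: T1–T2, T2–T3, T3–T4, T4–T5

A tree decomposition must satisfy three properties: every vertex lies in some bag; for every edge, both endpoints lie together in some bag; and for every vertex, the bags containing it form a connected subtree. Here vertex 2 appears in no bag, so the decomposition is invalid.

No — vertex 2 appears in no bag.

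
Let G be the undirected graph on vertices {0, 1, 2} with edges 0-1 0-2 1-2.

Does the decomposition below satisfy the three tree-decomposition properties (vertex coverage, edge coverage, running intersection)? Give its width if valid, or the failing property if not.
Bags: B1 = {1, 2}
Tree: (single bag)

A tree decomposition must satisfy three properties: every vertex lies in some bag; for every edge, both endpoints lie together in some bag; and for every vertex, the bags containing it form a connected subtree. Here vertex 0 appears in no bag, so the decomposition is invalid.

No — vertex 0 appears in no bag.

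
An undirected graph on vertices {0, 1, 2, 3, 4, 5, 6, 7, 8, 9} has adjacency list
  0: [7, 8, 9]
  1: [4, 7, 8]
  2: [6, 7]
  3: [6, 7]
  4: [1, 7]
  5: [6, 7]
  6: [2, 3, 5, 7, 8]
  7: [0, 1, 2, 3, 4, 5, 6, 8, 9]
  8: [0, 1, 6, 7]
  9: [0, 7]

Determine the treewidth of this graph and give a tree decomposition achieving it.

Treewidth 2.
Bags: B1 = {1, 7, 8}  B2 = {6, 7, 8}  B3 = {0, 7, 8}  B4 = {5, 6, 7}  B5 = {0, 7, 9}  B6 = {2, 6, 7}  B7 = {3, 6, 7}  B8 = {1, 4, 7}
Tree: B1–B2, B2–B3, B2–B4, B3–B5, B2–B6, B2–B7, B1–B8

Every bag has size at most 3, so the width is 3 − 1 = 2 and tw(G) ≤ 2. For the lower bound, the 3 vertices {0, 7, 8} are pairwise adjacent, and any tree decomposition puts a clique entirely inside one bag — forcing width ≥ 2. Combining the bounds, tw(G) = 2.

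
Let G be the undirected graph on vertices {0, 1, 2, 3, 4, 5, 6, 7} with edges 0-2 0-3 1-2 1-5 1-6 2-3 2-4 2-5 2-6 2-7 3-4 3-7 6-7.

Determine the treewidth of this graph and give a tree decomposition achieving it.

Treewidth 2.
Bags: B1 = {2, 3, 7}  B2 = {2, 6, 7}  B3 = {1, 2, 6}  B4 = {1, 2, 5}  B5 = {0, 2, 3}  B6 = {2, 3, 4}
Tree: B1–B2, B2–B3, B3–B4, B1–B5, B5–B6

The largest bag has 3 vertices, giving width 2; this decomposition certifies tw(G) ≤ 2. For the lower bound, the 3 vertices {1, 2, 5} are pairwise adjacent, and any tree decomposition puts a clique entirely inside one bag — forcing width ≥ 2. Combining the bounds, tw(G) = 2.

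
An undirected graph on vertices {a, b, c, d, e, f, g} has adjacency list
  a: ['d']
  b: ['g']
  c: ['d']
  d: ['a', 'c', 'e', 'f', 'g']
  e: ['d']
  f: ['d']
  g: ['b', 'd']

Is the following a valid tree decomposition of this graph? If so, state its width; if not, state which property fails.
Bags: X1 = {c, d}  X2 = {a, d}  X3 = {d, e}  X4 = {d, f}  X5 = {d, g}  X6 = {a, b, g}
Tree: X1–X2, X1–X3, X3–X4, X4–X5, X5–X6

No — bags containing vertex a are not connected in the tree.

A tree decomposition must satisfy three properties: every vertex lies in some bag; for every edge, both endpoints lie together in some bag; and for every vertex, the bags containing it form a connected subtree. Here bags containing vertex a are not connected in the tree, so the decomposition is invalid.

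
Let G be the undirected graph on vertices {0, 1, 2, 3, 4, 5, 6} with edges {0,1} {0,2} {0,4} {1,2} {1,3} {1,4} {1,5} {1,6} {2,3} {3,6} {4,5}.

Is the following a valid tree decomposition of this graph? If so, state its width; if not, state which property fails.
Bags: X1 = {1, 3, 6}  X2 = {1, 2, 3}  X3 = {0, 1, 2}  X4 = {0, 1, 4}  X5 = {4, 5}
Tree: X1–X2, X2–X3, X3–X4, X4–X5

A tree decomposition must satisfy three properties: every vertex lies in some bag; for every edge, both endpoints lie together in some bag; and for every vertex, the bags containing it form a connected subtree. Here edge (1,5) lies in no bag, so the decomposition is invalid.

No — edge (1,5) lies in no bag.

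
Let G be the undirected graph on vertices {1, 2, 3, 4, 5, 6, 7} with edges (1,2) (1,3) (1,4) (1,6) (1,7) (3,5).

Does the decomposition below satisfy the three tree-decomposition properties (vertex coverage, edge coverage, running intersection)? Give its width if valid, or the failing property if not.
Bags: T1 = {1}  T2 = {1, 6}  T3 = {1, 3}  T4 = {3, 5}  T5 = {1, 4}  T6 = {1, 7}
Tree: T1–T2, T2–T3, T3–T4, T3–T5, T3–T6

No — vertex 2 appears in no bag.

A tree decomposition must satisfy three properties: every vertex lies in some bag; for every edge, both endpoints lie together in some bag; and for every vertex, the bags containing it form a connected subtree. Here vertex 2 appears in no bag, so the decomposition is invalid.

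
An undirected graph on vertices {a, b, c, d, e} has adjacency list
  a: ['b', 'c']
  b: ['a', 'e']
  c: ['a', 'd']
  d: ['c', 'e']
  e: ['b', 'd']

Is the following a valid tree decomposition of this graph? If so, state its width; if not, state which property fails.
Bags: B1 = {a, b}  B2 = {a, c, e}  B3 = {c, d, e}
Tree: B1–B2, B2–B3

A tree decomposition must satisfy three properties: every vertex lies in some bag; for every edge, both endpoints lie together in some bag; and for every vertex, the bags containing it form a connected subtree. Here edge (e,b) lies in no bag, so the decomposition is invalid.

No — edge (e,b) lies in no bag.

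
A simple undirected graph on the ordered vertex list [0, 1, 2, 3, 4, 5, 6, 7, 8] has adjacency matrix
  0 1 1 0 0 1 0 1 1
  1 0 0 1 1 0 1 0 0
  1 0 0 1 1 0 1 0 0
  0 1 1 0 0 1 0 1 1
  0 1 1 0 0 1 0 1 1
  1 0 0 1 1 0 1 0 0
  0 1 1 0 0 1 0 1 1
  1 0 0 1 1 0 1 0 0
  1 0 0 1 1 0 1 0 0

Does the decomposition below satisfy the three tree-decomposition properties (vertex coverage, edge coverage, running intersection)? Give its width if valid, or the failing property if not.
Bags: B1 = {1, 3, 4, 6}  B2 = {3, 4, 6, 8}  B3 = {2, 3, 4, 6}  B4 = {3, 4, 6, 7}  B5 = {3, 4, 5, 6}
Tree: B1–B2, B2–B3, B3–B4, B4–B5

No — vertex 0 appears in no bag.

A tree decomposition must satisfy three properties: every vertex lies in some bag; for every edge, both endpoints lie together in some bag; and for every vertex, the bags containing it form a connected subtree. Here vertex 0 appears in no bag, so the decomposition is invalid.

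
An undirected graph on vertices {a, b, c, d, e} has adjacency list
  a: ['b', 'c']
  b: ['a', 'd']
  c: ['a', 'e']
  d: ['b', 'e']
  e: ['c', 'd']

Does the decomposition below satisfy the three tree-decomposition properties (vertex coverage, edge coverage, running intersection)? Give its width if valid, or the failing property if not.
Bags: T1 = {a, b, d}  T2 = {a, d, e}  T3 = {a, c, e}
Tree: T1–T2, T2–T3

Yes; width 2.

Vertex coverage: the bags together contain {a, b, c, d, e}, the full vertex set. Edge coverage: each edge of G has both endpoints in at least one bag. Running intersection: for every vertex, the bags containing it form a connected subtree. All three properties hold, so this is a valid tree decomposition of width max|bag| − 1 = 2, and hence tw(G) ≤ 2.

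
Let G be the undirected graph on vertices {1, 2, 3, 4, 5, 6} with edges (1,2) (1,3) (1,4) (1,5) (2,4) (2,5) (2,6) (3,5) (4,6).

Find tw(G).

A width-2 tree decomposition is:
Bags: B1 = {1, 2, 4}  B2 = {1, 2, 5}  B3 = {2, 4, 6}  B4 = {1, 3, 5}
Tree: B1–B2, B1–B3, B2–B4
Every bag has size at most 3, so the width is 3 − 1 = 2 and tw(G) ≤ 2. For the lower bound, the 3 vertices {1, 2, 4} are pairwise adjacent, and any tree decomposition puts a clique entirely inside one bag — forcing width ≥ 2. Therefore the treewidth is 2.

2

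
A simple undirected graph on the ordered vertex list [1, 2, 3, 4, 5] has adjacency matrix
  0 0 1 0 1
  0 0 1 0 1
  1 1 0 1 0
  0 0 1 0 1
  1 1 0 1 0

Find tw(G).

2

A width-2 tree decomposition is:
Bags: B1 = {3, 4, 5}  B2 = {2, 3, 5}  B3 = {1, 3, 5}
Tree: B1–B2, B2–B3
Each bag holds 3 vertices, so the decomposition has width 2, which upper-bounds the treewidth. Since 5–4–3–2–5 is a cycle in G, G is not acyclic. Forests are exactly the graphs of treewidth ≤ 1, so tw(G) ≥ 2. Therefore the treewidth is 2.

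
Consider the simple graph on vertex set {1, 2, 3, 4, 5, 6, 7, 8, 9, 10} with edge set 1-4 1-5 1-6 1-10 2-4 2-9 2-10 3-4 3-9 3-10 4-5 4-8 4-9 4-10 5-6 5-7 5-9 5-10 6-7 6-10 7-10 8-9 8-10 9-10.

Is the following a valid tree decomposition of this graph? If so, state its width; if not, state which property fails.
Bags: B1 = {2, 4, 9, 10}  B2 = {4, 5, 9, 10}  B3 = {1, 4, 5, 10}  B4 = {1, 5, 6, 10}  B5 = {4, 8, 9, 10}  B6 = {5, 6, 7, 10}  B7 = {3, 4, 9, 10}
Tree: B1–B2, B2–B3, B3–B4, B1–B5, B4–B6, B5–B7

Checking the three conditions: (i) the bags cover all of {1, 2, 3, 4, 5, 6, 7, 8, 9, 10}; (ii) for each edge, some bag contains both endpoints; (iii) the bags containing any fixed vertex form a subtree. All hold, so the decomposition is valid with width 4 − 1 = 3.

Yes; width 3.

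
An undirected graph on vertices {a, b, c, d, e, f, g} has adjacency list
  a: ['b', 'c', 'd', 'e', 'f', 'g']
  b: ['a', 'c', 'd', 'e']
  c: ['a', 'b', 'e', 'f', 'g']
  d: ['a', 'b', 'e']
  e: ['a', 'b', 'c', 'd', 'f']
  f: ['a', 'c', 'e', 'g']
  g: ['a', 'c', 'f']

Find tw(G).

A width-3 tree decomposition is:
Bags: B1 = {a, b, d, e}  B2 = {a, b, c, e}  B3 = {a, c, e, f}  B4 = {a, c, f, g}
Tree: B1–B2, B2–B3, B3–B4
Every bag has size at most 4, so the width is 4 − 1 = 3 and tw(G) ≤ 3. On the other hand G contains the 4-clique {a, b, d, e}. A clique must lie in a single bag of any decomposition, so no decomposition can have width below 3. The upper and lower bounds meet at 3, so that is the treewidth.

3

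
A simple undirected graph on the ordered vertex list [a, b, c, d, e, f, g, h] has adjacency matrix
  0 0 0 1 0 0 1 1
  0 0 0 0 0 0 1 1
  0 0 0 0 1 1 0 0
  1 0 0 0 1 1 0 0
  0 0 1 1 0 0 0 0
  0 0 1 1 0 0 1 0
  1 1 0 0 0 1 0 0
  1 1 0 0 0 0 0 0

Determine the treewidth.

A width-2 tree decomposition is:
Bags: B1 = {a, b, h}  B2 = {a, b, g}  B3 = {a, d, g}  B4 = {d, f, g}  B5 = {d, e, f}  B6 = {c, e, f}
Tree: B1–B2, B2–B3, B3–B4, B4–B5, B5–B6
Each bag holds 3 vertices, so the decomposition has width 2, which upper-bounds the treewidth. The edges h–b–g–a–h form a cycle, so G is not a tree and its treewidth is at least 2. Therefore the treewidth is 2.

2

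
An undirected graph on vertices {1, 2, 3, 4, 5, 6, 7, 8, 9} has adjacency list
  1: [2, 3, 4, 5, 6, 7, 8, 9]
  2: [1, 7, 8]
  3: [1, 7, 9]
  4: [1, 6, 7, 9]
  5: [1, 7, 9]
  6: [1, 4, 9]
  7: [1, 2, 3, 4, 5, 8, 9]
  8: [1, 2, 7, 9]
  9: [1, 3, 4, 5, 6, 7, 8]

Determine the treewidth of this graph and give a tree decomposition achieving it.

Treewidth 3.
One such decomposition:
Bags: B1 = {1, 7, 8, 9}  B2 = {1, 4, 7, 9}  B3 = {1, 4, 6, 9}  B4 = {1, 2, 7, 8}  B5 = {1, 3, 7, 9}  B6 = {1, 5, 7, 9}
Tree: B1–B2, B2–B3, B1–B4, B1–B5, B2–B6

The largest bag has 4 vertices, giving width 3; this decomposition certifies tw(G) ≤ 3. For the lower bound, the 4 vertices {1, 4, 6, 9} are pairwise adjacent, and any tree decomposition puts a clique entirely inside one bag — forcing width ≥ 3. Hence tw(G) = 3 exactly.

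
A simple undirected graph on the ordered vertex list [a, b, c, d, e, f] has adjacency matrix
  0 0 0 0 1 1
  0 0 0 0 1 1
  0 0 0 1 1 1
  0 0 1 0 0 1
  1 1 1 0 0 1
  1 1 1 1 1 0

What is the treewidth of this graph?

A width-2 tree decomposition is:
Bags: B1 = {c, e, f}  B2 = {c, d, f}  B3 = {a, e, f}  B4 = {b, e, f}
Tree: B1–B2, B1–B3, B1–B4
Each bag holds 3 vertices, so the decomposition has width 2, which upper-bounds the treewidth. Conversely, {c, d, f} is a clique of size 3, and the vertices of any clique must share a bag in every tree decomposition; so some bag has ≥ 3 vertices and tw(G) ≥ 2. Hence tw(G) = 2 exactly.

2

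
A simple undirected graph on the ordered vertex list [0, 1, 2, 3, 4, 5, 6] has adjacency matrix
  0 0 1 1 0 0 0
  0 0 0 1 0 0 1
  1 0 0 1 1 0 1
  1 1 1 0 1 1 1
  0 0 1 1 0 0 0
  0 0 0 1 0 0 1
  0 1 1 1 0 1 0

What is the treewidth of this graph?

2

A width-2 tree decomposition is:
Bags: B1 = {2, 3, 6}  B2 = {1, 3, 6}  B3 = {0, 2, 3}  B4 = {3, 5, 6}  B5 = {2, 3, 4}
Tree: B1–B2, B1–B3, B1–B4, B3–B5
Every bag has size at most 3, so the width is 3 − 1 = 2 and tw(G) ≤ 2. Conversely, {1, 3, 6} is a clique of size 3, and the vertices of any clique must share a bag in every tree decomposition; so some bag has ≥ 3 vertices and tw(G) ≥ 2. Hence tw(G) = 2 exactly.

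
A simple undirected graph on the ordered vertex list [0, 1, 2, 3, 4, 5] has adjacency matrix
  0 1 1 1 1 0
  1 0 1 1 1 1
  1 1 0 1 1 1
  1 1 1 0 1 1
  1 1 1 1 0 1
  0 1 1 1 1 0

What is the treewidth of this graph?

4

A width-4 tree decomposition is:
Bags: B1 = {1, 2, 3, 4, 5}  B2 = {0, 1, 2, 3, 4}
Tree: B1–B2
The largest bag has 5 vertices, giving width 4; this decomposition certifies tw(G) ≤ 4. Conversely, {0, 1, 2, 3, 4} is a clique of size 5, and the vertices of any clique must share a bag in every tree decomposition; so some bag has ≥ 5 vertices and tw(G) ≥ 4. Hence tw(G) = 4 exactly.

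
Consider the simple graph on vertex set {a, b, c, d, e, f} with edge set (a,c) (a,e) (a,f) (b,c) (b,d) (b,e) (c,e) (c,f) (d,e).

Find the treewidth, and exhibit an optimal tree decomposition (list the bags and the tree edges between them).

Treewidth 2.
Bags: B1 = {a, c, e}  B2 = {a, c, f}  B3 = {b, c, e}  B4 = {b, d, e}
Tree: B1–B2, B1–B3, B3–B4

Every bag has size at most 3, so the width is 3 − 1 = 2 and tw(G) ≤ 2. On the other hand G contains the 3-clique {b, d, e}. A clique must lie in a single bag of any decomposition, so no decomposition can have width below 2. The upper and lower bounds meet at 2, so that is the treewidth.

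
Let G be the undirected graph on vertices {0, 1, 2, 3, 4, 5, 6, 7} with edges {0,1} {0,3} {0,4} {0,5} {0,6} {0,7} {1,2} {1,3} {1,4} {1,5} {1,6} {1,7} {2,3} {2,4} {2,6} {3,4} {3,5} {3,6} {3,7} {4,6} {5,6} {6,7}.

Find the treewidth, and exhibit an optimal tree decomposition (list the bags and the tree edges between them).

Treewidth 4.
Bags: B1 = {0, 1, 3, 6, 7}  B2 = {0, 1, 3, 4, 6}  B3 = {0, 1, 3, 5, 6}  B4 = {1, 2, 3, 4, 6}
Tree: B1–B2, B1–B3, B2–B4

The largest bag has 5 vertices, giving width 4; this decomposition certifies tw(G) ≤ 4. Conversely, {0, 1, 3, 4, 6} is a clique of size 5, and the vertices of any clique must share a bag in every tree decomposition; so some bag has ≥ 5 vertices and tw(G) ≥ 4. Therefore the treewidth is 4.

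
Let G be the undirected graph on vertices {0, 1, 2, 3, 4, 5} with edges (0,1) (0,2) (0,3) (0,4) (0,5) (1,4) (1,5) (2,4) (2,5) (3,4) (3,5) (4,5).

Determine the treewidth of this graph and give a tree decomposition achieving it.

Treewidth 3.
One optimal decomposition is:
Bags: B1 = {0, 1, 4, 5}  B2 = {0, 2, 4, 5}  B3 = {0, 3, 4, 5}
Tree: B1–B2, B2–B3

The largest bag has 4 vertices, giving width 3; this decomposition certifies tw(G) ≤ 3. On the other hand G contains the 4-clique {0, 1, 4, 5}. A clique must lie in a single bag of any decomposition, so no decomposition can have width below 3. Hence tw(G) = 3 exactly.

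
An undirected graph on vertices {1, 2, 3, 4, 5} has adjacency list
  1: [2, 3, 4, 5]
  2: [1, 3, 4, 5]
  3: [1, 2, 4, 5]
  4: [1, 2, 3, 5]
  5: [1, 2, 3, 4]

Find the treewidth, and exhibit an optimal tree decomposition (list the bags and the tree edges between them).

Treewidth 4.
One optimal decomposition is:
Bags: B1 = {1, 2, 3, 4, 5}
Tree: (single bag)

With just one bag of size 5, the width is 5 − 1 = 4, so tw(G) ≤ 4. For the lower bound, the 5 vertices {1, 2, 3, 4, 5} are pairwise adjacent, and any tree decomposition puts a clique entirely inside one bag — forcing width ≥ 4. The upper and lower bounds meet at 4, so that is the treewidth.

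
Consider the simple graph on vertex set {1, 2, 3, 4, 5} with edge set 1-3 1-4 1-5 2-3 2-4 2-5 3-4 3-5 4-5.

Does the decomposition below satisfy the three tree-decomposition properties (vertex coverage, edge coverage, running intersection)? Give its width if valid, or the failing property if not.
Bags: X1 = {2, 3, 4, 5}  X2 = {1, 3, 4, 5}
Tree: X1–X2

Vertex coverage: the bags together contain {1, 2, 3, 4, 5}, the full vertex set. Edge coverage: each edge of G has both endpoints in at least one bag. Running intersection: for every vertex, the bags containing it form a connected subtree. All three properties hold, so this is a valid tree decomposition of width max|bag| − 1 = 3, and hence tw(G) ≤ 3.

Yes; width 3.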